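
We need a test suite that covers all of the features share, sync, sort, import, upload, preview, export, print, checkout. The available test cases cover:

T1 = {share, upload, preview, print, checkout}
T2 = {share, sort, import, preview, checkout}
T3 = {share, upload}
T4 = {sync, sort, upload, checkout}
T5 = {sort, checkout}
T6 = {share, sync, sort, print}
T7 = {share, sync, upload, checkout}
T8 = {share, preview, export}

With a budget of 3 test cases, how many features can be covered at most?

Choosing T1, T2, T4 covers {share, sync, sort, import, upload, preview, print, checkout} — 8 features.
No choice of 3 test cases does better; here export is left uncovered.

8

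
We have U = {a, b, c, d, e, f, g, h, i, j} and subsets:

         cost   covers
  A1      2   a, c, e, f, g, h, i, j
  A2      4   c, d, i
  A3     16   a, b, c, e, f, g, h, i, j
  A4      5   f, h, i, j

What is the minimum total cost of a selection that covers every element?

20

A2, A3 cover every element at cost 4 + 16 = 20.
Any cover uses at least 2 sets; among all covering selections none totals below 20.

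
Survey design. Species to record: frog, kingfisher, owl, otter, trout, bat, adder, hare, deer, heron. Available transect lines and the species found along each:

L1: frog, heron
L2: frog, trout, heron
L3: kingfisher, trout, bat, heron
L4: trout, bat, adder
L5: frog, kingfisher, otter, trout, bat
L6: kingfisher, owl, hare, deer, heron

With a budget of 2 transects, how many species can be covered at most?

9

Choosing L5, L6 covers {frog, kingfisher, owl, otter, trout, bat, hare, deer, heron} — 9 species.
No choice of 2 transects does better; here adder is left uncovered.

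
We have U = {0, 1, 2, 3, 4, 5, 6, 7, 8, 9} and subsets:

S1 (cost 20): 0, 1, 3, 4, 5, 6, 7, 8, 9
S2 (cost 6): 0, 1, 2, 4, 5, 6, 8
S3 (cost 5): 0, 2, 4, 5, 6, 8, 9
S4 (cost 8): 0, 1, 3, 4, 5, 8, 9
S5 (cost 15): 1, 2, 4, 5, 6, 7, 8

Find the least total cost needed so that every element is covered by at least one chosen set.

23

S4, S5 cover every element at cost 8 + 15 = 23.
Any cover uses at least 2 sets; among all covering selections none totals below 23.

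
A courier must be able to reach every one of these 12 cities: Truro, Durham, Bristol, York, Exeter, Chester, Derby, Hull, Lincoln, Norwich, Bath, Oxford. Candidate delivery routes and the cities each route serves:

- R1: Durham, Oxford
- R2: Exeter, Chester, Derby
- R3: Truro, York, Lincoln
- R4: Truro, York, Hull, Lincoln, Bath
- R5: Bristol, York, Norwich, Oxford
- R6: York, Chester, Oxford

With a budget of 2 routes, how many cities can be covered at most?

8

Choosing R2, R4 covers {Truro, York, Exeter, Chester, Derby, Hull, Lincoln, Bath} — 8 cities.
No choice of 2 routes does better; here Durham, Bristol, Norwich, Oxford are left uncovered.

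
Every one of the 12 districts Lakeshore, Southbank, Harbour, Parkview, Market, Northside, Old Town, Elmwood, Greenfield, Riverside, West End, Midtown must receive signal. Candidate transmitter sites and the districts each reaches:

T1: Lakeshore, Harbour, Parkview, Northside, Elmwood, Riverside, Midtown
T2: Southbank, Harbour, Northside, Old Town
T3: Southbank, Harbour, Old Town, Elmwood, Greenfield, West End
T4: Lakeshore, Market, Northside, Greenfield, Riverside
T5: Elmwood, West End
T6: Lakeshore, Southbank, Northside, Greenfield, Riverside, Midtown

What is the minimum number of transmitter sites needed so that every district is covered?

T1, T3, T4 together cover {Lakeshore, Southbank, Harbour, Parkview, Market, Northside, Old Town, Elmwood, Greenfield, Riverside, West End, Midtown} — every district.
No 2 of the 6 transmitter sites cover everything (all 15 pairs fall short), so 3 is minimum.

3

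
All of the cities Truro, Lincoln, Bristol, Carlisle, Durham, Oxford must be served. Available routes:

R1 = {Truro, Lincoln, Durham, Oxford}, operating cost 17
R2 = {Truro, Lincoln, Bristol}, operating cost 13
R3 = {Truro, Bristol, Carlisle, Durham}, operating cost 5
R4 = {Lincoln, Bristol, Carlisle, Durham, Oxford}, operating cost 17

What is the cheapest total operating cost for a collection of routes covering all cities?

22

R1, R3 cover every city at operating cost 17 + 5 = 22.
Any cover uses at least 2 routes; among all covering selections none totals below 22.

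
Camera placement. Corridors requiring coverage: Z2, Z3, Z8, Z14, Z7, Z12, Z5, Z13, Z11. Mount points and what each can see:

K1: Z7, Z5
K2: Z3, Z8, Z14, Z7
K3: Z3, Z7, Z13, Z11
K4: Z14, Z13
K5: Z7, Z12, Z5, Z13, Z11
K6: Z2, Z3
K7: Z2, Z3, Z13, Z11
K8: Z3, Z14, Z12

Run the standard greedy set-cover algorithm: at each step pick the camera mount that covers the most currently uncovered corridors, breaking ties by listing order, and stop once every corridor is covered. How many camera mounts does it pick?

3

Pick 1: K5 covers 5 new corridors (Z7, Z12, Z5, Z13, Z11).
Pick 2: K2 covers 3 new corridors (Z3, Z8, Z14).
Pick 3: K6 covers 1 new corridors (Z2).
Greedy uses 3 camera mounts.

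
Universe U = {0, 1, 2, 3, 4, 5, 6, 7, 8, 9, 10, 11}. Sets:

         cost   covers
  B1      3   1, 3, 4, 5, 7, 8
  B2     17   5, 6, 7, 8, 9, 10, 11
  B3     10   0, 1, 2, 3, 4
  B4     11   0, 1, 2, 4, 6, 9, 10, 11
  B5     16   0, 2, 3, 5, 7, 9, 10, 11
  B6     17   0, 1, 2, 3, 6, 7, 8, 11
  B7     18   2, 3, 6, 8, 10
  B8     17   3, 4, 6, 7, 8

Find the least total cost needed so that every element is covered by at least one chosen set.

14

B1, B4 cover every element at cost 3 + 11 = 14.
Any cover uses at least 2 sets; among all covering selections none totals below 14.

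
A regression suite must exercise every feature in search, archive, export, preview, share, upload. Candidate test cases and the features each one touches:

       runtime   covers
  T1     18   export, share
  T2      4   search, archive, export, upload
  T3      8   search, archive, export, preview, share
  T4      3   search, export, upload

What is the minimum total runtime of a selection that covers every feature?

11

T3, T4 cover every feature at runtime 8 + 3 = 11.
Any cover uses at least 2 test cases; among all covering selections none totals below 11.
Greedy by coverage-per-runtime would pick T2, T3 for 12 — worse than the optimum 11.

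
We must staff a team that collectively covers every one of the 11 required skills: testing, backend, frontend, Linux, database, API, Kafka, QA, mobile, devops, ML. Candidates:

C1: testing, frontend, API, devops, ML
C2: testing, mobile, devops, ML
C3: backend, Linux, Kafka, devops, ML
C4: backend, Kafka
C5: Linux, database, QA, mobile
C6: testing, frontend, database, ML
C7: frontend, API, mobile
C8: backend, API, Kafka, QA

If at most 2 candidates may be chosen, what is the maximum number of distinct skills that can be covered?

9

Choosing C1, C5 covers {testing, frontend, Linux, database, API, QA, mobile, devops, ML} — 9 skills.
No choice of 2 candidates does better; here backend, Kafka are left uncovered.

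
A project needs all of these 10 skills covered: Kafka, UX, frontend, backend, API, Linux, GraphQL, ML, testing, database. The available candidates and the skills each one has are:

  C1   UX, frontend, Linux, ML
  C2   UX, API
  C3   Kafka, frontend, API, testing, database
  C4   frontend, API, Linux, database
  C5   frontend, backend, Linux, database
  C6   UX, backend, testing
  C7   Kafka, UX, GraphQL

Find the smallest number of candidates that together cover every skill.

4

C1, C3, C5, C7 together cover {Kafka, UX, frontend, backend, API, Linux, GraphQL, ML, testing, database} — every skill.
No 3 of the 7 candidates cover everything (all 35 triples fall short), so 4 is minimum.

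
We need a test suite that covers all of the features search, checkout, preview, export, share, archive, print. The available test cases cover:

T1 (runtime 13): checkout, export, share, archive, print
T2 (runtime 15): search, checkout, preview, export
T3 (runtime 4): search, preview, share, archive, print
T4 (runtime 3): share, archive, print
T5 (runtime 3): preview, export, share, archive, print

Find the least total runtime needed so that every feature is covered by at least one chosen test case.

17

T1, T3 cover every feature at runtime 13 + 4 = 17.
Any cover uses at least 2 test cases; among all covering selections none totals below 17.
Greedy by coverage-per-runtime would pick T5, T3, T1 for 20 — worse than the optimum 17.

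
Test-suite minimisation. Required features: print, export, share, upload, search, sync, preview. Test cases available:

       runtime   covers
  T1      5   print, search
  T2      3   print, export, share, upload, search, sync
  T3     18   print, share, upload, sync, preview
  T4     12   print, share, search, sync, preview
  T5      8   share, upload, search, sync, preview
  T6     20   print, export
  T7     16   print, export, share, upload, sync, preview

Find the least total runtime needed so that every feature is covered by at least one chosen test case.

11

T2, T5 cover every feature at runtime 3 + 8 = 11.
Any cover uses at least 2 test cases; among all covering selections none totals below 11.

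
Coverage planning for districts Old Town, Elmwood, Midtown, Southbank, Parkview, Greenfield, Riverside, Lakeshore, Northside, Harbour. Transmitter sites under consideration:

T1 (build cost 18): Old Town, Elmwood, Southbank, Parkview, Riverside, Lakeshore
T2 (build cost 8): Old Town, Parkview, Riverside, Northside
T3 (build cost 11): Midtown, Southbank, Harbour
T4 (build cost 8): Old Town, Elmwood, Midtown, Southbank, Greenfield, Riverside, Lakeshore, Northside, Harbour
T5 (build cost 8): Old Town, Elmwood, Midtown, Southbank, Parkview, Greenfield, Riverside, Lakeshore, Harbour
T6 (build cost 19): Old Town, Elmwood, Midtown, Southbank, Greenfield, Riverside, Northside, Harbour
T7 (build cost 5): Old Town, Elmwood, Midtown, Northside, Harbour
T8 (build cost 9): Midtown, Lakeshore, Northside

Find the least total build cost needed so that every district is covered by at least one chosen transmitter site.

13

T5, T7 cover every district at build cost 8 + 5 = 13.
Any cover uses at least 2 transmitter sites; among all covering selections none totals below 13.
Greedy by coverage-per-build cost would pick T4, T2 for 16 — worse than the optimum 13.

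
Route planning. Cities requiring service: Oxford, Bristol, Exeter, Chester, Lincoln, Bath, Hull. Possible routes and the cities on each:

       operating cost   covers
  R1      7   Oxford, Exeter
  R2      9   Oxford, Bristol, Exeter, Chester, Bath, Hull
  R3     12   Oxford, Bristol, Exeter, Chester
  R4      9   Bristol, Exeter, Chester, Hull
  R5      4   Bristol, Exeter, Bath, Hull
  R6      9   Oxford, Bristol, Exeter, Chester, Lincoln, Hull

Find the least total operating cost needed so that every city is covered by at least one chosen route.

R5, R6 cover every city at operating cost 4 + 9 = 13.
Any cover uses at least 2 routes; among all covering selections none totals below 13.

13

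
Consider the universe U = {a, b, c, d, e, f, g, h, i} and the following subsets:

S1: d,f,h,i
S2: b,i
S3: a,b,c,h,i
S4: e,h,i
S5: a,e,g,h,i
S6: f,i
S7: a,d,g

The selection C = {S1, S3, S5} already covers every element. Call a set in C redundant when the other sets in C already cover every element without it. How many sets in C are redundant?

Drop S1: d, f uncovered — not redundant.
Drop S3: b, c uncovered — not redundant.
Drop S5: e, g uncovered — not redundant.
None of the sets in C is redundant.

0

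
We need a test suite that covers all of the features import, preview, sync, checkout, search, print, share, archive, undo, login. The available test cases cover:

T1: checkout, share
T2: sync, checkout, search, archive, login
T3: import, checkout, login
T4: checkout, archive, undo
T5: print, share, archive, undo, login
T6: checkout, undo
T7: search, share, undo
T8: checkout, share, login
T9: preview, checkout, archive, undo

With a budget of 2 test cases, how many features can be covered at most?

8

Choosing T2, T5 covers {sync, checkout, search, print, share, archive, undo, login} — 8 features.
No choice of 2 test cases does better; here import, preview are left uncovered.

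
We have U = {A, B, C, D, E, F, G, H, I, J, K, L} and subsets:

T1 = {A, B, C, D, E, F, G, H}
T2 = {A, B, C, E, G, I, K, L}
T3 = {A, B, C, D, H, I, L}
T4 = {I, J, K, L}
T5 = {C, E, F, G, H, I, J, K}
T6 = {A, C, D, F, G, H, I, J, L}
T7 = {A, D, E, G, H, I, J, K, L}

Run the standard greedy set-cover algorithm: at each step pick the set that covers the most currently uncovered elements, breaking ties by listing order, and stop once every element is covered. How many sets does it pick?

Pick 1: T6 covers 9 new elements (A, C, D, F, G, H, I, J, L).
Pick 2: T2 covers 3 new elements (B, E, K).
Greedy uses 2 sets.

2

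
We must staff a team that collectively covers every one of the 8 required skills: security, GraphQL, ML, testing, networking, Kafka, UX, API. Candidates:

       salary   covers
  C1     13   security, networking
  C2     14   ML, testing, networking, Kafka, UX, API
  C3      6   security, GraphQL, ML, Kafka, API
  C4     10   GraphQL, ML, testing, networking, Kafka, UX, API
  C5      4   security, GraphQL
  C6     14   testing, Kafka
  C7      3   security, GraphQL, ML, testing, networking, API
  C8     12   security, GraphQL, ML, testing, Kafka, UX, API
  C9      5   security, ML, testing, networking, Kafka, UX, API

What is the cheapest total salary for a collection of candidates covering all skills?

8

C7, C9 cover every skill at salary 3 + 5 = 8.
Any cover uses at least 2 candidates; among all covering selections none totals below 8.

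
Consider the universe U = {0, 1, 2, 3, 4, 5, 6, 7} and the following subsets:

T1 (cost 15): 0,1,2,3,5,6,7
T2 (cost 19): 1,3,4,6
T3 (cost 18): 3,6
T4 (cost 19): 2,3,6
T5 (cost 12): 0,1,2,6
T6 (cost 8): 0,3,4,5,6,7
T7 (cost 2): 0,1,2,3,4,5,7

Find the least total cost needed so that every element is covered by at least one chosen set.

T6, T7 cover every element at cost 8 + 2 = 10.
Any cover uses at least 2 sets; among all covering selections none totals below 10.

10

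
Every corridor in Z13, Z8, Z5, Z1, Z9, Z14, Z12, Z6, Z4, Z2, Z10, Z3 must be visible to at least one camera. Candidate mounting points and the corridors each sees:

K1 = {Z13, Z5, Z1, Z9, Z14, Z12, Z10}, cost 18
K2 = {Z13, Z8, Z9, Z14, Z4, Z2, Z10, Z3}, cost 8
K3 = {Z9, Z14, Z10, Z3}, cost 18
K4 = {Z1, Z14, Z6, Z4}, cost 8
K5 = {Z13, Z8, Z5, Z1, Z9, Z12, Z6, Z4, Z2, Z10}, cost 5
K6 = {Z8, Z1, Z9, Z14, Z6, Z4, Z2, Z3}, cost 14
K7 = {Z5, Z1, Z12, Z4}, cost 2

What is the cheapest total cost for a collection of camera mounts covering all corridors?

K2, K5 cover every corridor at cost 8 + 5 = 13.
Any cover uses at least 2 camera mounts; among all covering selections none totals below 13.

13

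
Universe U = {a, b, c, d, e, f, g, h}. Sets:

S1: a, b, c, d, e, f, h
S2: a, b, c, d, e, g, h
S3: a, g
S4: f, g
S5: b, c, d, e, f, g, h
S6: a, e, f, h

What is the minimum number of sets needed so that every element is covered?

2

S1, S2 together cover {a, b, c, d, e, f, g, h} — every element.
No single set contains all 8 elements, so 2 is optimal.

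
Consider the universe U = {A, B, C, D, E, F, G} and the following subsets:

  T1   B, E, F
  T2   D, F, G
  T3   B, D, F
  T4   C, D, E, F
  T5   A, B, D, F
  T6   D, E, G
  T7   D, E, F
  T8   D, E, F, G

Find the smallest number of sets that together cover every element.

3

T2, T4, T5 together cover {A, B, C, D, E, F, G} — every element.
No 2 of the 8 sets cover everything (all 28 pairs fall short), so 3 is minimum.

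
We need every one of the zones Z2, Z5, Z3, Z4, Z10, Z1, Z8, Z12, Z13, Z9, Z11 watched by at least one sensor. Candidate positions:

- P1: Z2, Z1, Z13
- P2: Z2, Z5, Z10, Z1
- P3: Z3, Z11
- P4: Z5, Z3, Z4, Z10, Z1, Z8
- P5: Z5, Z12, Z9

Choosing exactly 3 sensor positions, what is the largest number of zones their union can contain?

10

Choosing P1, P4, P5 covers {Z2, Z5, Z3, Z4, Z10, Z1, Z8, Z12, Z13, Z9} — 10 zones.
No choice of 3 sensor positions does better; here Z11 is left uncovered.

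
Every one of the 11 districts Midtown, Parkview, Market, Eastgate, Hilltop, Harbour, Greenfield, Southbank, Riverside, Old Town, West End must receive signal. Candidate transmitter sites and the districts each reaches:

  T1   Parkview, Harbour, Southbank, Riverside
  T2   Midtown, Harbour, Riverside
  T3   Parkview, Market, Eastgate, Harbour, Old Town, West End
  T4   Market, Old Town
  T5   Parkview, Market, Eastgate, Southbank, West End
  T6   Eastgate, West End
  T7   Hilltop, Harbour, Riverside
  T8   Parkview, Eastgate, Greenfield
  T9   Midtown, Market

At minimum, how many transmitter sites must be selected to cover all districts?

T1, T2, T3, T7, T8 together cover {Midtown, Parkview, Market, Eastgate, Hilltop, Harbour, Greenfield, Southbank, Riverside, Old Town, West End} — every district.
No 4 of the 9 transmitter sites cover everything (all 126 size-4 selections fall short), so 5 is minimum.

5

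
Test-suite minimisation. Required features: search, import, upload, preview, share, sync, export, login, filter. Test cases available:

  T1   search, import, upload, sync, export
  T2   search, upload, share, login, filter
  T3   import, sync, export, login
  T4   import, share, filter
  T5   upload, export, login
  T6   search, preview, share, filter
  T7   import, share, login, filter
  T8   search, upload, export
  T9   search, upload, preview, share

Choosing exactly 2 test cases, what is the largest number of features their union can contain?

Choosing T1, T2 covers {search, import, upload, share, sync, export, login, filter} — 8 features.
No choice of 2 test cases does better; here preview is left uncovered.

8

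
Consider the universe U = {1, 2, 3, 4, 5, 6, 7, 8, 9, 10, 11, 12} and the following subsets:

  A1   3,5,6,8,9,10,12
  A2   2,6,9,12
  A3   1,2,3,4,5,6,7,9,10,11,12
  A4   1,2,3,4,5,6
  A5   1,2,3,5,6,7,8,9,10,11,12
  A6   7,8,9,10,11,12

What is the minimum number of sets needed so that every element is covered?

2

A1, A3 together cover {1, 2, 3, 4, 5, 6, 7, 8, 9, 10, 11, 12} — every element.
No single set contains all 12 elements, so 2 is optimal.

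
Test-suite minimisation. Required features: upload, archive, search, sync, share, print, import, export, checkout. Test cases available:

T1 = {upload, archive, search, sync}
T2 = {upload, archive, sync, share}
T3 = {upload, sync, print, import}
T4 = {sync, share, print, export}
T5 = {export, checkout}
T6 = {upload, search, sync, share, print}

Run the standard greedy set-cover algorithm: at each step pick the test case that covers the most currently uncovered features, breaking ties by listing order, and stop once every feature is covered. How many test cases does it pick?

4

Pick 1: T6 covers 5 new features (upload, search, sync, share, print).
Pick 2: T5 covers 2 new features (export, checkout).
Pick 3: T1 covers 1 new features (archive).
Pick 4: T3 covers 1 new features (import).
Greedy uses 4 test cases.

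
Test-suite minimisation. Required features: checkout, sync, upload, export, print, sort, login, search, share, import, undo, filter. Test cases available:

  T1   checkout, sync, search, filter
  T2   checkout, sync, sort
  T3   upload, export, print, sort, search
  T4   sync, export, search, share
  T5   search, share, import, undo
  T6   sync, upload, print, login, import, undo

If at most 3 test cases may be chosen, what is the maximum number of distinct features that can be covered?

11

Choosing T1, T3, T5 covers {checkout, sync, upload, export, print, sort, search, share, import, undo, filter} — 11 features.
No choice of 3 test cases does better; here login is left uncovered.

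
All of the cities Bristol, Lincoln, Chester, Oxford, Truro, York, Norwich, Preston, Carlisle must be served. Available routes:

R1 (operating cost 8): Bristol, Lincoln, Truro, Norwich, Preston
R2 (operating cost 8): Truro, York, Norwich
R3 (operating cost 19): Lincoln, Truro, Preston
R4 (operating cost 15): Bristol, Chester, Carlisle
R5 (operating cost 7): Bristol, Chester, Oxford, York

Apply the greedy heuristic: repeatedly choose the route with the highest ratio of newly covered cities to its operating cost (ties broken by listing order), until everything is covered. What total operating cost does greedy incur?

30

Pick 1: R1 adds 5 new (Bristol, Lincoln, Truro, Norwich, Preston) at operating cost 8 (ratio 5/8).
Pick 2: R5 adds 3 new (Chester, Oxford, York) at operating cost 7 (ratio 3/7).
Pick 3: R4 adds 1 new (Carlisle) at operating cost 15 (ratio 1/15).
Greedy total operating cost: 8 + 7 + 15 = 30.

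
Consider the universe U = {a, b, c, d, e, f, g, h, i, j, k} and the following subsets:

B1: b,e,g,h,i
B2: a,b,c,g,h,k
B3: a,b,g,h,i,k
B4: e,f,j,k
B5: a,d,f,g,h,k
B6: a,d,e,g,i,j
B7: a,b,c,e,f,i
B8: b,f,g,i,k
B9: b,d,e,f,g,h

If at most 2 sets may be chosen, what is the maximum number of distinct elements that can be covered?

Choosing B2, B6 covers {a, b, c, d, e, g, h, i, j, k} — 10 elements.
No choice of 2 sets does better; here f is left uncovered.

10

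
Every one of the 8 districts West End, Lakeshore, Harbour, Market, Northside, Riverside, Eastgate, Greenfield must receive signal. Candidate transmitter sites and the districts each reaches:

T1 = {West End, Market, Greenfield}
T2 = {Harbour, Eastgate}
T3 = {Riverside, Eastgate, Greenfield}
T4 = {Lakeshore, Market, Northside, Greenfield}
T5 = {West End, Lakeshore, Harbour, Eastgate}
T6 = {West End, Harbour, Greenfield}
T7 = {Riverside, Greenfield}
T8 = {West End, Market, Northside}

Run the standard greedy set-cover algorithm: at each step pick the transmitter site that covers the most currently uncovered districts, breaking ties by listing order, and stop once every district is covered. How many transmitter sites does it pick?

3

Pick 1: T4 covers 4 new districts (Lakeshore, Market, Northside, Greenfield).
Pick 2: T5 covers 3 new districts (West End, Harbour, Eastgate).
Pick 3: T3 covers 1 new districts (Riverside).
Greedy uses 3 transmitter sites.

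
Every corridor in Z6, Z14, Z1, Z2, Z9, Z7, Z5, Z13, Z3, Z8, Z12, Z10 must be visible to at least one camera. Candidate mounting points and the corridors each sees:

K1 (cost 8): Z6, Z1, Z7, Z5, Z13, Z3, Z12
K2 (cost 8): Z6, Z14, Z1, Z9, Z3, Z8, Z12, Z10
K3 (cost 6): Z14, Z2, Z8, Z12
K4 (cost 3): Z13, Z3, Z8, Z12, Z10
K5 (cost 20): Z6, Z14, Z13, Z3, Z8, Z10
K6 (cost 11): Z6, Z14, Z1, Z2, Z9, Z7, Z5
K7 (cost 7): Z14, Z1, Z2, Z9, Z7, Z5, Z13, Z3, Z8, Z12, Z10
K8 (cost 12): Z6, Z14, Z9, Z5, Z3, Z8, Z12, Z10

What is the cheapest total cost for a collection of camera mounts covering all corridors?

14

K4, K6 cover every corridor at cost 3 + 11 = 14.
Any cover uses at least 2 camera mounts; among all covering selections none totals below 14.
Greedy by coverage-per-cost would pick K4, K7, K1 for 18 — worse than the optimum 14.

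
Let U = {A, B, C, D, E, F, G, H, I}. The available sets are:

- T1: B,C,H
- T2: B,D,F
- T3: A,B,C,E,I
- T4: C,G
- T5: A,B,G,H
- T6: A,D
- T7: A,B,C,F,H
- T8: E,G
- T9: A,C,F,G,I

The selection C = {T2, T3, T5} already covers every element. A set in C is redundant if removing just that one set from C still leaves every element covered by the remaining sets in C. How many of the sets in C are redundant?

0

Drop T2: D, F uncovered — not redundant.
Drop T3: C, E, I uncovered — not redundant.
Drop T5: G, H uncovered — not redundant.
None of the sets in C is redundant.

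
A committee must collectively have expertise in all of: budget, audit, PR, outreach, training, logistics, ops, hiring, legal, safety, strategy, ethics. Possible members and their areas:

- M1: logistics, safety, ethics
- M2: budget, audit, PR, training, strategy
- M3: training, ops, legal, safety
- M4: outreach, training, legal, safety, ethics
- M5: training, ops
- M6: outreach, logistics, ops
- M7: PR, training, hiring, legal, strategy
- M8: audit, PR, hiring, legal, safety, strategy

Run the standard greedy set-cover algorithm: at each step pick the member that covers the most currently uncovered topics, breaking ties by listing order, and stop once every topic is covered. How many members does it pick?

Pick 1: M8 covers 6 new topics (audit, PR, hiring, legal, safety, strategy).
Pick 2: M4 covers 3 new topics (outreach, training, ethics).
Pick 3: M6 covers 2 new topics (logistics, ops).
Pick 4: M2 covers 1 new topics (budget).
Greedy uses 4 members.

4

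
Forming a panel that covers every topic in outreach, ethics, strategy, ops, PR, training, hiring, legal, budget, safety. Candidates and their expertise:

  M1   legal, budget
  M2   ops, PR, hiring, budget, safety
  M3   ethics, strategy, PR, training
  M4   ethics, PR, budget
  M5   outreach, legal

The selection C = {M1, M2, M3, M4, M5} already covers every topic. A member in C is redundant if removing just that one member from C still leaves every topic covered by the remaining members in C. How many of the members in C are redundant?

2

Drop M1: the rest still cover every topic — redundant.
Drop M2: ops, hiring, safety uncovered — not redundant.
Drop M3: strategy, training uncovered — not redundant.
Drop M4: the rest still cover every topic — redundant.
Drop M5: outreach uncovered — not redundant.
2 redundant: M1, M4.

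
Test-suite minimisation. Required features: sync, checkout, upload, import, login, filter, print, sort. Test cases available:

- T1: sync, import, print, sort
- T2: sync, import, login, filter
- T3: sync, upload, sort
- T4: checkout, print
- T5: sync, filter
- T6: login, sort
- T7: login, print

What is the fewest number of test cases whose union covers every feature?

T2, T3, T4 together cover {sync, checkout, upload, import, login, filter, print, sort} — every feature.
No 2 of the 7 test cases cover everything (all 21 pairs fall short), so 3 is minimum.
Greedy (largest uncovered first) would take T1, T2, T3, T4 — 4 test cases — but 3 suffice.

3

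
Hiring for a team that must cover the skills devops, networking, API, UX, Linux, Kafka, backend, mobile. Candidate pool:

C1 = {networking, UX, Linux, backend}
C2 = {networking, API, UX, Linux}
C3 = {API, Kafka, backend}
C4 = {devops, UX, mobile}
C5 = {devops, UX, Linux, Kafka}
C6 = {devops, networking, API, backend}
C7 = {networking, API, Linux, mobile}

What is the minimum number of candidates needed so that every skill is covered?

C1, C3, C4 together cover {devops, networking, API, UX, Linux, Kafka, backend, mobile} — every skill.
No 2 of the 7 candidates cover everything (all 21 pairs fall short), so 3 is minimum.

3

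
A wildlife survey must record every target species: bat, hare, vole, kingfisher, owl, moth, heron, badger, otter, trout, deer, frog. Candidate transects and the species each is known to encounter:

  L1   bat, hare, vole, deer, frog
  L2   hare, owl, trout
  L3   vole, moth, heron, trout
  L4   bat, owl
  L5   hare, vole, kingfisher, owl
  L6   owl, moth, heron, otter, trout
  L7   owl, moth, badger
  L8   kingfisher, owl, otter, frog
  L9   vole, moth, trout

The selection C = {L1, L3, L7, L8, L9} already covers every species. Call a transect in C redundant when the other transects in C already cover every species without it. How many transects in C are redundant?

Drop L1: bat, hare, deer uncovered — not redundant.
Drop L3: heron uncovered — not redundant.
Drop L7: badger uncovered — not redundant.
Drop L8: kingfisher, otter uncovered — not redundant.
Drop L9: the rest still cover every species — redundant.
1 redundant: L9.

1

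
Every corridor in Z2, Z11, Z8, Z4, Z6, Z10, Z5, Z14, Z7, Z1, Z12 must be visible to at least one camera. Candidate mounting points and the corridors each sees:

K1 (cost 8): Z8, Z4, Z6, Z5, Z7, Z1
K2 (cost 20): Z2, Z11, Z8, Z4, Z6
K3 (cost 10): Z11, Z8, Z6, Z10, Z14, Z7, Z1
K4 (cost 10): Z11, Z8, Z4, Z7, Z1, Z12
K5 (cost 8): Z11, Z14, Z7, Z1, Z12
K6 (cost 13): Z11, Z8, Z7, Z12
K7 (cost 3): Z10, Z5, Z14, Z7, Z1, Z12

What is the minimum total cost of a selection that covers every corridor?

23

K2, K7 cover every corridor at cost 20 + 3 = 23.
Any cover uses at least 2 camera mounts; among all covering selections none totals below 23.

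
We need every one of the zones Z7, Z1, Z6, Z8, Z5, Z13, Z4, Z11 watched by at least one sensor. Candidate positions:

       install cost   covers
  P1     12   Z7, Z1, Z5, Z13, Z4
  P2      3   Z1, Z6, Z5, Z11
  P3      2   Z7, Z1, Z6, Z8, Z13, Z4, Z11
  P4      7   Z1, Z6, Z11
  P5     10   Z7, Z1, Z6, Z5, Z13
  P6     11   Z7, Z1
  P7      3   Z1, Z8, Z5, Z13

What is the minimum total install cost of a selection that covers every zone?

5

P2, P3 cover every zone at install cost 3 + 2 = 5.
Any cover uses at least 2 sensor positions; among all covering selections none totals below 5.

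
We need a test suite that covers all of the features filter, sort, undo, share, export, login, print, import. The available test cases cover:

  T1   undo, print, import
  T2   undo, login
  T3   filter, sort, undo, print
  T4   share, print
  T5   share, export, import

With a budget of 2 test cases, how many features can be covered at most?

7

Choosing T3, T5 covers {filter, sort, undo, share, export, print, import} — 7 features.
No choice of 2 test cases does better; here login is left uncovered.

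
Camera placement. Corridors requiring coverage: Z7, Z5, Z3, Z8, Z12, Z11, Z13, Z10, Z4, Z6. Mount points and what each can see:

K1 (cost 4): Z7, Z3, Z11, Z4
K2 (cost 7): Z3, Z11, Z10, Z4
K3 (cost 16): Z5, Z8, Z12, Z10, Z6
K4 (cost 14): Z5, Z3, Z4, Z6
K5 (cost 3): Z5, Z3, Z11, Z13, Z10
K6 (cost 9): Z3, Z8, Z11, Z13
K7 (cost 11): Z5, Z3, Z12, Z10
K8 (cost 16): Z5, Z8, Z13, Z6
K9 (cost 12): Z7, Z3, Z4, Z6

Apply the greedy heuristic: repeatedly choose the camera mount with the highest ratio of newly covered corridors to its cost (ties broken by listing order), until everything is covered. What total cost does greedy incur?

23

Pick 1: K5 adds 5 new (Z5, Z3, Z11, Z13, Z10) at cost 3 (ratio 5/3).
Pick 2: K1 adds 2 new (Z7, Z4) at cost 4 (ratio 2/4).
Pick 3: K3 adds 3 new (Z8, Z12, Z6) at cost 16 (ratio 3/16).
Greedy total cost: 3 + 4 + 16 = 23.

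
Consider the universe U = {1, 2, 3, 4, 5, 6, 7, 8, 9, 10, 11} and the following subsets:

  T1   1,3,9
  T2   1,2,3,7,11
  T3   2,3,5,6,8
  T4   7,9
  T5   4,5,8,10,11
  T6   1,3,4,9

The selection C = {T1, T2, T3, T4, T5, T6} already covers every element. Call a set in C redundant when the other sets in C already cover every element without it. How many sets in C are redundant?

Drop T1: the rest still cover every element — redundant.
Drop T2: the rest still cover every element — redundant.
Drop T3: 6 uncovered — not redundant.
Drop T4: the rest still cover every element — redundant.
Drop T5: 10 uncovered — not redundant.
Drop T6: the rest still cover every element — redundant.
4 redundant: T1, T2, T4, T6.

4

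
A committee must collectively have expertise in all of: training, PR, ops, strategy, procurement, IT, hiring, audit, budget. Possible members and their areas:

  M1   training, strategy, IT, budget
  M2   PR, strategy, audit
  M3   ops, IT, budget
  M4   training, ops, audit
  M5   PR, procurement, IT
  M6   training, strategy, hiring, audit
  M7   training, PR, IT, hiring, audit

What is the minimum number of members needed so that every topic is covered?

M3, M5, M6 together cover {training, PR, ops, strategy, procurement, IT, hiring, audit, budget} — every topic.
No 2 of the 7 members cover everything (all 21 pairs fall short), so 3 is minimum.
Greedy (largest uncovered first) would take M7, M1, M3, M5 — 4 members — but 3 suffice.

3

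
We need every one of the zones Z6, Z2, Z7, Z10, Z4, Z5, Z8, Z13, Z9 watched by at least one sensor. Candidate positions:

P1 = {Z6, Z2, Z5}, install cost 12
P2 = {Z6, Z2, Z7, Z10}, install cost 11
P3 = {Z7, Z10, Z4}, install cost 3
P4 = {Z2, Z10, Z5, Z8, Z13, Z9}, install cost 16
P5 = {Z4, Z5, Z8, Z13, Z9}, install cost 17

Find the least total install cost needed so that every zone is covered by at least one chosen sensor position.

28

P2, P5 cover every zone at install cost 11 + 17 = 28.
Any cover uses at least 2 sensor positions; among all covering selections none totals below 28.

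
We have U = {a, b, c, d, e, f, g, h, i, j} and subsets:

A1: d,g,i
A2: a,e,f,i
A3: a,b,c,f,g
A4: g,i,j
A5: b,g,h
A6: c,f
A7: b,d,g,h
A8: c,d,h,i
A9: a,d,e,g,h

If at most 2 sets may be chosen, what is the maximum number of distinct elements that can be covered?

Choosing A2, A7 covers {a, b, d, e, f, g, h, i} — 8 elements.
No choice of 2 sets does better; here c, j are left uncovered.

8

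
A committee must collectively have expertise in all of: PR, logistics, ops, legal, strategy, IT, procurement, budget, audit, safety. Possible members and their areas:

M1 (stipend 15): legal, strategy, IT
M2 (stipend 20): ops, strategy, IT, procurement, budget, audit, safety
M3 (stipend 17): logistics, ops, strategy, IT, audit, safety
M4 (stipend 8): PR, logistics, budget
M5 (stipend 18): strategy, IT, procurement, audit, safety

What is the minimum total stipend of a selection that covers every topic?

M1, M2, M4 cover every topic at stipend 15 + 20 + 8 = 43.
Any cover uses at least 3 members; among all covering selections none totals below 43.

43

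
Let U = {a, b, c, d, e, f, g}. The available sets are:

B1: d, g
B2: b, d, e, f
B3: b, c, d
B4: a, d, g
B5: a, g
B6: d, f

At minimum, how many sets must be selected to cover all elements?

3

B2, B3, B4 together cover {a, b, c, d, e, f, g} — every element.
No 2 of the 6 sets cover everything (all 15 pairs fall short), so 3 is minimum.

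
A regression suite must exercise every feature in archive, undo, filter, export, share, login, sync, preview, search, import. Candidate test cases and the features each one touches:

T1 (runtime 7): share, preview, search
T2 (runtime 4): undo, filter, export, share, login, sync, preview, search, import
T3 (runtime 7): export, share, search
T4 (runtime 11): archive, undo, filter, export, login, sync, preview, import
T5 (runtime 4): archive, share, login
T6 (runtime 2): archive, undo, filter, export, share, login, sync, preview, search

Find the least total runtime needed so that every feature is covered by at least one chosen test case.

6

T2, T6 cover every feature at runtime 4 + 2 = 6.
Any cover uses at least 2 test cases; among all covering selections none totals below 6.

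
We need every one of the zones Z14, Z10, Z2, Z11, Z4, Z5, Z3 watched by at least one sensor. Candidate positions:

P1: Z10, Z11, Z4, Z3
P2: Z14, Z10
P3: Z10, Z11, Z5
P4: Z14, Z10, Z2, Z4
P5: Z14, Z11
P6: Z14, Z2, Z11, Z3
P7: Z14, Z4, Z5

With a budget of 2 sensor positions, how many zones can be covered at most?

6

Choosing P1, P4 covers {Z14, Z10, Z2, Z11, Z4, Z3} — 6 zones.
No choice of 2 sensor positions does better; here Z5 is left uncovered.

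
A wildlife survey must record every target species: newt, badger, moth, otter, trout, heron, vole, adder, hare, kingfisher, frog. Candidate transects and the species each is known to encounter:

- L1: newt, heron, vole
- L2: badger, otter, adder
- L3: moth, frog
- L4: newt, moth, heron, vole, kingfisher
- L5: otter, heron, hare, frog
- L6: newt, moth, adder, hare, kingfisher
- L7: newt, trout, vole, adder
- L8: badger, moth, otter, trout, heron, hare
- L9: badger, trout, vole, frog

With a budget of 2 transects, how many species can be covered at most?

9

Choosing L4, L8 covers {newt, badger, moth, otter, trout, heron, vole, hare, kingfisher} — 9 species.
No choice of 2 transects does better; here adder, frog are left uncovered.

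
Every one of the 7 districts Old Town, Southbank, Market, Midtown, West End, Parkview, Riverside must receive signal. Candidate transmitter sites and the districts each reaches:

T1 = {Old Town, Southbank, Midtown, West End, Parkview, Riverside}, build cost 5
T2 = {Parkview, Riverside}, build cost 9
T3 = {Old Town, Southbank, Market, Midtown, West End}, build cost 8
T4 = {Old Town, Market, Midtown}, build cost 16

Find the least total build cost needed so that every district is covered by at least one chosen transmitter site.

T1, T3 cover every district at build cost 5 + 8 = 13.
Any cover uses at least 2 transmitter sites; among all covering selections none totals below 13.

13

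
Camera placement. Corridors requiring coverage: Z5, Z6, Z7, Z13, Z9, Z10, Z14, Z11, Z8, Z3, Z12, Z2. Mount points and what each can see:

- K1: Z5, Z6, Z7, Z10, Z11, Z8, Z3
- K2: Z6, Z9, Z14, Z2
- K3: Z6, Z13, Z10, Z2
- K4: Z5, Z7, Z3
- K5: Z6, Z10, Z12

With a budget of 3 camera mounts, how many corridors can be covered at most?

Choosing K1, K2, K3 covers {Z5, Z6, Z7, Z13, Z9, Z10, Z14, Z11, Z8, Z3, Z2} — 11 corridors.
No choice of 3 camera mounts does better; here Z12 is left uncovered.

11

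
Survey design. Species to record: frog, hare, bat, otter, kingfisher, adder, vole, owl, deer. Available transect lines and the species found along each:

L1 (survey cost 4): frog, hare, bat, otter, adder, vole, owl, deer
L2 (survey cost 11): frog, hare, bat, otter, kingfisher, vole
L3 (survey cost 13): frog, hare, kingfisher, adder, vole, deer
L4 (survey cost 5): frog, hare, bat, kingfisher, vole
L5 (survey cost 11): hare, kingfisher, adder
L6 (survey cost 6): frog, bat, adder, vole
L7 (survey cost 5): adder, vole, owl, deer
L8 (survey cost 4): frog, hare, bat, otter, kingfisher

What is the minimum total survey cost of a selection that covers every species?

L1, L8 cover every species at survey cost 4 + 4 = 8.
Any cover uses at least 2 transects; among all covering selections none totals below 8.

8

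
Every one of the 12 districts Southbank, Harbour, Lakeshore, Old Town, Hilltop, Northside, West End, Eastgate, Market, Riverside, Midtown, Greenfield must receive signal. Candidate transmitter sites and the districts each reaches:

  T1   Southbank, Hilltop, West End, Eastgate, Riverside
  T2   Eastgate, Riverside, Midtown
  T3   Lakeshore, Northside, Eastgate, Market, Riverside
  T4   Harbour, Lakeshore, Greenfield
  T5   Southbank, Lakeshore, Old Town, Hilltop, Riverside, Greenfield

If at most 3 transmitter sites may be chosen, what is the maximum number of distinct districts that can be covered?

10

Choosing T1, T3, T4 covers {Southbank, Harbour, Lakeshore, Hilltop, Northside, West End, Eastgate, Market, Riverside, Greenfield} — 10 districts.
No choice of 3 transmitter sites does better; here Old Town, Midtown are left uncovered.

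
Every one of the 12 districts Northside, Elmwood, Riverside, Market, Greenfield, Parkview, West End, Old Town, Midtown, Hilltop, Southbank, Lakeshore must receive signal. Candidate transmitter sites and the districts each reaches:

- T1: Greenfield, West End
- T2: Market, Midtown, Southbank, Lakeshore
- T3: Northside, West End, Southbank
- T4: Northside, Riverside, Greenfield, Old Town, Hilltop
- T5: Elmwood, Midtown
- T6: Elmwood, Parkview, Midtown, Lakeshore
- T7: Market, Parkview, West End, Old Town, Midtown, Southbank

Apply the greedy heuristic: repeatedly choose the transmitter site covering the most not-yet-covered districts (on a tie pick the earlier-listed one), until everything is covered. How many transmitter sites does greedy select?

Pick 1: T7 covers 6 new districts (Market, Parkview, West End, Old Town, Midtown, Southbank).
Pick 2: T4 covers 4 new districts (Northside, Riverside, Greenfield, Hilltop).
Pick 3: T6 covers 2 new districts (Elmwood, Lakeshore).
Greedy uses 3 transmitter sites.

3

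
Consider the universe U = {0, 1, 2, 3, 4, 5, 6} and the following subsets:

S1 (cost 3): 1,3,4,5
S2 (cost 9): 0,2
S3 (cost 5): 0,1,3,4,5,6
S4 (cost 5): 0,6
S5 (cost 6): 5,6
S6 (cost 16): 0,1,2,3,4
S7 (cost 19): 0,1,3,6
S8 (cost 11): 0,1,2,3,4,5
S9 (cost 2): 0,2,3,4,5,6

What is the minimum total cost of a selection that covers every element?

5

S1, S9 cover every element at cost 3 + 2 = 5.
Any cover uses at least 2 sets; among all covering selections none totals below 5.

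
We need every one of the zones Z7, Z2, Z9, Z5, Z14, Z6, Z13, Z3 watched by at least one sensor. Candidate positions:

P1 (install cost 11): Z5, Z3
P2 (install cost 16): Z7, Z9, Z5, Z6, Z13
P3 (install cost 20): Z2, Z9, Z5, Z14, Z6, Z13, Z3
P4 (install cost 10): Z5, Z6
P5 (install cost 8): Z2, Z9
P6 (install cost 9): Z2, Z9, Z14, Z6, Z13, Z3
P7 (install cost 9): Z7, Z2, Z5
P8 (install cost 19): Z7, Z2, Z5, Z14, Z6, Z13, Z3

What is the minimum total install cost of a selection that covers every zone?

P6, P7 cover every zone at install cost 9 + 9 = 18.
Any cover uses at least 2 sensor positions; among all covering selections none totals below 18.

18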